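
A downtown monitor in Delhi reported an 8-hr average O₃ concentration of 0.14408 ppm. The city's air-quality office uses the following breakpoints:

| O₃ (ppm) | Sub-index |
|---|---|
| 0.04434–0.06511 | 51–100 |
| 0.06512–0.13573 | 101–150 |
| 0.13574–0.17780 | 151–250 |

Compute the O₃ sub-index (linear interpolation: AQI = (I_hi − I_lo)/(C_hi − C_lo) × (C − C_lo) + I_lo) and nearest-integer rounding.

171

O₃: 0.14408 ∈ [0.13574, 0.17780] ↔ index [151, 250].
151 + (0.14408−0.13574)·(250−151)/(0.17780−0.13574) = 151 + 0.00834·99/0.04206 ≈ 170.63, so AQI = 171.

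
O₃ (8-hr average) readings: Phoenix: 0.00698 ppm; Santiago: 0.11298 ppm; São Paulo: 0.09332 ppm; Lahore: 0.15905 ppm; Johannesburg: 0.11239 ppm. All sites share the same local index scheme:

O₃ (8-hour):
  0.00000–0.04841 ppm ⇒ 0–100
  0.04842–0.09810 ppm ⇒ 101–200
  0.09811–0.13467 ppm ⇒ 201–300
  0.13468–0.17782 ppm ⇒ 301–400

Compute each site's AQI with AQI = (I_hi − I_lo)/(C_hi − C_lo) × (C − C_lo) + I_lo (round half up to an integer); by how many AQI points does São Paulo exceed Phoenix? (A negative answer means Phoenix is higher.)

Phoenix: 0.00698 ∈ [0.00000, 0.04841] ↔ index [0, 100].
0 + (0.00698−0.00000)·(100−0)/(0.04841−0.00000) = 0 + 0.00698·100/0.04841 ≈ 14.42, so AQI = 14.
Santiago: row 0.09811–0.13467 (AQI 201–300). (300−201)·(0.11298−0.09811)/(0.13467−0.09811) + 201 = 99·0.01487/0.03656 + 201 ≈ 241.27 → 241.
São Paulo: row 0.04842–0.09810 (AQI 101–200). (200−101)·(0.09332−0.04842)/(0.09810−0.04842) + 101 = 99·0.04490/0.04968 + 101 ≈ 190.47 → 190.
Lahore: 0.15905 ∈ [0.13468, 0.17782] ↔ index [301, 400].
301 + (0.15905−0.13468)·(400−301)/(0.17782−0.13468) = 301 + 0.02437·99/0.04314 ≈ 356.93, so AQI = 357.
Johannesburg: 0.11239 lies in 0.09811–0.13467, so I_lo=201, I_hi=300, C_lo=0.09811, C_hi=0.13467.
(300−201)/(0.13467−0.09811) × (0.11239−0.09811) + 201 = 99/0.03656 × 0.01428 + 201 ≈ 239.67 → 240.
AQIs: Phoenix=14, Santiago=241, São Paulo=190, Lahore=357, Johannesburg=240. São Paulo (190) − Phoenix (14) = 176.

176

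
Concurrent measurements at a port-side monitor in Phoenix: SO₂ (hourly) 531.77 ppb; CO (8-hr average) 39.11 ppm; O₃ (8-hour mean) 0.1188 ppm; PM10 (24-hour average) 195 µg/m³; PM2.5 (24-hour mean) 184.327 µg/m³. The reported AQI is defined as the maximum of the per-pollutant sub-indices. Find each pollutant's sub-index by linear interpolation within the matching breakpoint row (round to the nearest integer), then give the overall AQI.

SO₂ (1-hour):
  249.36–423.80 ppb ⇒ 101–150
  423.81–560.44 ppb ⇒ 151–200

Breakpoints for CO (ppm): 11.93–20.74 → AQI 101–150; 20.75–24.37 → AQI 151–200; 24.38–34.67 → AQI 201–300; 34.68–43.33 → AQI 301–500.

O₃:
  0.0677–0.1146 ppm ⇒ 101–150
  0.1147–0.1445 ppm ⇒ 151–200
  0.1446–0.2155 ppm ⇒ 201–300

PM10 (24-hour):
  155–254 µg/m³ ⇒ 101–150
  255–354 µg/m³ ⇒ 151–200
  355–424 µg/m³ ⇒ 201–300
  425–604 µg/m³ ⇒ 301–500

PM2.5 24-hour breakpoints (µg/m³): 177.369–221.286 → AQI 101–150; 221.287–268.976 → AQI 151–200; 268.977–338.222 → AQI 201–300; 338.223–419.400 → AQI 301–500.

403

SO₂: 531.77 ∈ [423.81, 560.44] ↔ index [151, 200].
151 + (531.77−423.81)·(200−151)/(560.44−423.81) = 151 + 107.96·49/136.63 ≈ 189.72, so AQI = 190.
CO: row 34.68–43.33 (AQI 301–500). (500−301)·(39.11−34.68)/(43.33−34.68) + 301 = 199·4.43/8.65 + 301 ≈ 402.92 → 403.
O₃: row 0.1147–0.1445 (AQI 151–200). (200−151)·(0.1188−0.1147)/(0.1445−0.1147) + 151 = 49·0.0041/0.0298 + 151 ≈ 157.74 → 158.
PM10 195: bracket 155–254 → index 101–150; slope 49/99, offset 40.
AQI = 101 + 49/99·40 ≈ 120.80 ⇒ 121.
PM2.5: 184.327 lies in 177.369–221.286, so I_lo=101, I_hi=150, C_lo=177.369, C_hi=221.286.
(150−101)/(221.286−177.369) × (184.327−177.369) + 101 = 49/43.917 × 6.958 + 101 ≈ 108.76 → 109.
Sub-indices: SO₂→190, CO→403, O₃→158, PM10→121, PM2.5→109. Overall AQI = max = 403; dominant pollutant is CO.
AQI 403: Hazardous.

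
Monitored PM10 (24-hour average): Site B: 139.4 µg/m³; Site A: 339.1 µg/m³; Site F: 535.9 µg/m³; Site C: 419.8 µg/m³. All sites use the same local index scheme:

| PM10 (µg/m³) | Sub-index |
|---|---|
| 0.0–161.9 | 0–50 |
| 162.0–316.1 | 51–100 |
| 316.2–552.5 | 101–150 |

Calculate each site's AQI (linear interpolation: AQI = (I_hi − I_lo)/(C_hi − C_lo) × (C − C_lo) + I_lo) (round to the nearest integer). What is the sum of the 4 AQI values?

418

Site B 139.4: bracket 0.0–161.9 → index 0–50; slope 50/161.9, offset 139.4.
AQI = 0 + 50/161.9·139.4 ≈ 43.05 ⇒ 43.
Site A: 339.1 ∈ [316.2, 552.5] ↔ index [101, 150].
101 + (339.1−316.2)·(150−101)/(552.5−316.2) = 101 + 22.9·49/236.3 ≈ 105.75, so AQI = 106.
Site F: 535.9 lies in 316.2–552.5, so I_lo=101, I_hi=150, C_lo=316.2, C_hi=552.5.
(150−101)/(552.5−316.2) × (535.9−316.2) + 101 = 49/236.3 × 219.7 + 101 ≈ 146.56 → 147.
Site C: 419.8 lies in 316.2–552.5, so I_lo=101, I_hi=150, C_lo=316.2, C_hi=552.5.
(150−101)/(552.5−316.2) × (419.8−316.2) + 101 = 49/236.3 × 103.6 + 101 ≈ 122.48 → 122.
AQIs: Site B=43, Site A=106, Site F=147, Site C=122. Sum = 43 + 106 + 147 + 122 = 418.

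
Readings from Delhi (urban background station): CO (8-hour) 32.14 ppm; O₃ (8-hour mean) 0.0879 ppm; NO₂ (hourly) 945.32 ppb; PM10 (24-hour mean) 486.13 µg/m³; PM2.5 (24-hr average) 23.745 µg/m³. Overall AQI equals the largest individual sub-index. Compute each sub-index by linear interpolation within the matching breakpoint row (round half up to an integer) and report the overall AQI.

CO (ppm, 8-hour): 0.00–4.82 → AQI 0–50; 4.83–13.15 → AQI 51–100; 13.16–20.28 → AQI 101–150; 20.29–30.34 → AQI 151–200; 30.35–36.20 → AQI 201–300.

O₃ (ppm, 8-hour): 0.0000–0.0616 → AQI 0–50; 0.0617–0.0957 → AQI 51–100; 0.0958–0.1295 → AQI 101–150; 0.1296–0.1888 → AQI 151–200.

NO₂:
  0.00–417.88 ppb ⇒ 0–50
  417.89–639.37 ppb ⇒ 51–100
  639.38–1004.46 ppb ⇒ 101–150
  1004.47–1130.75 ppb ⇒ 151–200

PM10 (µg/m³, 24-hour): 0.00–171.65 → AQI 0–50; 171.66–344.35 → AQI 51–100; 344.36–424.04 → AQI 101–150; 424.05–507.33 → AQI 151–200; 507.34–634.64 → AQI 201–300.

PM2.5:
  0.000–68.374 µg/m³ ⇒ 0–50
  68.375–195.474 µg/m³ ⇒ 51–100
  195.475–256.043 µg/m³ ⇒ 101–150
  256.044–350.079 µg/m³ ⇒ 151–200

231

CO: row 30.35–36.20 (AQI 201–300). (300−201)·(32.14−30.35)/(36.20−30.35) + 201 = 99·1.79/5.85 + 201 ≈ 231.29 → 231.
O₃ 0.0879: bracket 0.0617–0.0957 → index 51–100; slope 49/0.0340, offset 0.0262.
AQI = 51 + 49/0.0340·0.0262 ≈ 88.76 ⇒ 89.
NO₂ 945.32: bracket 639.38–1004.46 → index 101–150; slope 49/365.08, offset 305.94.
AQI = 101 + 49/365.08·305.94 ≈ 142.06 ⇒ 142.
PM10: 486.13 lies in 424.05–507.33, so I_lo=151, I_hi=200, C_lo=424.05, C_hi=507.33.
(200−151)/(507.33−424.05) × (486.13−424.05) + 151 = 49/83.28 × 62.08 + 151 ≈ 187.53 → 188.
PM2.5: row 0.000–68.374 (AQI 0–50). (50−0)·(23.745−0.000)/(68.374−0.000) + 0 = 50·23.745/68.374 + 0 ≈ 17.36 → 17.
Sub-indices: CO→231, O₃→89, NO₂→142, PM10→188, PM2.5→17. Overall AQI = max = 231; dominant pollutant is CO.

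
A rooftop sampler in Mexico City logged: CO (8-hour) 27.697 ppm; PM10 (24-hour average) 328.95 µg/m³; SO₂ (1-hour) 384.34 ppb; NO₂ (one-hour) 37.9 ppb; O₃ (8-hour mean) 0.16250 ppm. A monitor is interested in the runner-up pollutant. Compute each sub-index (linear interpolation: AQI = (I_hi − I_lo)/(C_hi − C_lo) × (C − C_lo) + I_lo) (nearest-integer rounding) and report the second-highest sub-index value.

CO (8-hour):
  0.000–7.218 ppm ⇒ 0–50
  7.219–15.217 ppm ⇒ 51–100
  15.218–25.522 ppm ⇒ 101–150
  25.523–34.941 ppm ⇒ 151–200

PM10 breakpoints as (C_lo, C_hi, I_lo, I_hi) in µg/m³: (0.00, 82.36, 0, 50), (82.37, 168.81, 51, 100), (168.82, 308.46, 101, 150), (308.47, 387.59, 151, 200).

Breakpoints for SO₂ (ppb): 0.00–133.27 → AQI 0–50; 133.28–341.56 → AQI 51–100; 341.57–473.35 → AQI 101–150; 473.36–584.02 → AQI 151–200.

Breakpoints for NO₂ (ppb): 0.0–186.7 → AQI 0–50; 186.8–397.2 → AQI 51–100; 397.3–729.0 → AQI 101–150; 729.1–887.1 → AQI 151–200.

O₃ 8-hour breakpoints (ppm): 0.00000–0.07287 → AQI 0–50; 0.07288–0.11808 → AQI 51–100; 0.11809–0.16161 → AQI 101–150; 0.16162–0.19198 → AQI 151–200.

CO: 27.697 ∈ [25.523, 34.941] ↔ index [151, 200].
151 + (27.697−25.523)·(200−151)/(34.941−25.523) = 151 + 2.174·49/9.418 ≈ 162.31, so AQI = 162.
PM10: row 308.47–387.59 (AQI 151–200). (200−151)·(328.95−308.47)/(387.59−308.47) + 151 = 49·20.48/79.12 + 151 ≈ 163.68 → 164.
SO₂: row 341.57–473.35 (AQI 101–150). (150−101)·(384.34−341.57)/(473.35−341.57) + 101 = 49·42.77/131.78 + 101 ≈ 116.90 → 117.
NO₂: row 0.0–186.7 (AQI 0–50). (50−0)·(37.9−0.0)/(186.7−0.0) + 0 = 50·37.9/186.7 + 0 ≈ 10.15 → 10.
O₃: row 0.16162–0.19198 (AQI 151–200). (200−151)·(0.16250−0.16162)/(0.19198−0.16162) + 151 = 49·0.00088/0.03036 + 151 ≈ 152.42 → 152.
Sub-indices: CO→162, PM10→164, SO₂→117, NO₂→10, O₃→152. Ranked high→low: 164, 162, 152, 117, 10. Second-highest sub-index = 162.

162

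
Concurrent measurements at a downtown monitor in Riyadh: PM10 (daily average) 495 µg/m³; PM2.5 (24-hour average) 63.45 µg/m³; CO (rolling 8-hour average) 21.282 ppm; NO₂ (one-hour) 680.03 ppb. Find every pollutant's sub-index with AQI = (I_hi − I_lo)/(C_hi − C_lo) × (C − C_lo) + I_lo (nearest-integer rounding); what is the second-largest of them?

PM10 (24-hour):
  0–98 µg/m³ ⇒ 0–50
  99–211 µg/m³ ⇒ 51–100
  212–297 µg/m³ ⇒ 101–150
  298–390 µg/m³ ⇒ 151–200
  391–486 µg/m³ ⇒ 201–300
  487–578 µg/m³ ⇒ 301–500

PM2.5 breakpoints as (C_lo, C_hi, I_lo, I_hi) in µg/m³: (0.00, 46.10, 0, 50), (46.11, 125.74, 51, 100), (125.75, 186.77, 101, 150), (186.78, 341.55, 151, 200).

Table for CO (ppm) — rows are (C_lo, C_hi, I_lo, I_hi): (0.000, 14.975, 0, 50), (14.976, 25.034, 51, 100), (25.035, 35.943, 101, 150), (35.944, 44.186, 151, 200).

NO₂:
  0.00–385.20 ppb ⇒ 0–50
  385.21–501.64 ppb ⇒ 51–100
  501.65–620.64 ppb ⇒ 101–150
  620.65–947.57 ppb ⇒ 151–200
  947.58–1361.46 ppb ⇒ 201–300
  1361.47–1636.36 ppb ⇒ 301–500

PM10: 495 lies in 487–578, so I_lo=301, I_hi=500, C_lo=487, C_hi=578.
(500−301)/(578−487) × (495−487) + 301 = 199/91 × 8 + 301 ≈ 318.49 → 318.
PM2.5: row 46.11–125.74 (AQI 51–100). (100−51)·(63.45−46.11)/(125.74−46.11) + 51 = 49·17.34/79.63 + 51 ≈ 61.67 → 62.
CO: 21.282 lies in 14.976–25.034, so I_lo=51, I_hi=100, C_lo=14.976, C_hi=25.034.
(100−51)/(25.034−14.976) × (21.282−14.976) + 51 = 49/10.058 × 6.306 + 51 ≈ 81.72 → 82.
NO₂ 680.03: bracket 620.65–947.57 → index 151–200; slope 49/326.92, offset 59.38.
AQI = 151 + 49/326.92·59.38 ≈ 159.90 ⇒ 160.
Sub-indices: PM10→318, PM2.5→62, CO→82, NO₂→160. Ranked high→low: 318, 160, 82, 62. Second-highest sub-index = 160.

160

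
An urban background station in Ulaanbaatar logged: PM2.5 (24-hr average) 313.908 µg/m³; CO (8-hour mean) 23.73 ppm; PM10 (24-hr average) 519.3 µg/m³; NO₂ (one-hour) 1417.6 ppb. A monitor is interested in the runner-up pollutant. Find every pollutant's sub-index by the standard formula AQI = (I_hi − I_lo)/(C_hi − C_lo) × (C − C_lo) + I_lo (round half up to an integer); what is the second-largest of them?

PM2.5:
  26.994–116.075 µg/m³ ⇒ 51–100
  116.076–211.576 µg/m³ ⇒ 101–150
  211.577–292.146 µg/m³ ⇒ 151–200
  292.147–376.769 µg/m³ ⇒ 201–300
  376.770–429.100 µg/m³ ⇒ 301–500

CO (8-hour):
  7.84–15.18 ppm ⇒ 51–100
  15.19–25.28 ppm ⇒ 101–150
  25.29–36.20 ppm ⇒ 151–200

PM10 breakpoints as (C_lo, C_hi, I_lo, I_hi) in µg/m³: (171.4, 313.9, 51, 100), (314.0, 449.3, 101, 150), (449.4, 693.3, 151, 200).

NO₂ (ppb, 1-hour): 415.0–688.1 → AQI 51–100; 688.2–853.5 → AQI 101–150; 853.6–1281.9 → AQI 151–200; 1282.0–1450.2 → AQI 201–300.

PM2.5: 313.908 lies in 292.147–376.769, so I_lo=201, I_hi=300, C_lo=292.147, C_hi=376.769.
(300−201)/(376.769−292.147) × (313.908−292.147) + 201 = 99/84.622 × 21.761 + 201 ≈ 226.46 → 226.
CO: row 15.19–25.28 (AQI 101–150). (150−101)·(23.73−15.19)/(25.28−15.19) + 101 = 49·8.54/10.09 + 101 ≈ 142.47 → 142.
PM10 519.3: bracket 449.4–693.3 → index 151–200; slope 49/243.9, offset 69.9.
AQI = 151 + 49/243.9·69.9 ≈ 165.04 ⇒ 165.
NO₂ 1417.6: bracket 1282.0–1450.2 → index 201–300; slope 99/168.2, offset 135.6.
AQI = 201 + 99/168.2·135.6 ≈ 280.81 ⇒ 281.
Sub-indices: PM2.5→226, CO→142, PM10→165, NO₂→281. Ranked high→low: 281, 226, 165, 142. Second-highest sub-index = 226.

226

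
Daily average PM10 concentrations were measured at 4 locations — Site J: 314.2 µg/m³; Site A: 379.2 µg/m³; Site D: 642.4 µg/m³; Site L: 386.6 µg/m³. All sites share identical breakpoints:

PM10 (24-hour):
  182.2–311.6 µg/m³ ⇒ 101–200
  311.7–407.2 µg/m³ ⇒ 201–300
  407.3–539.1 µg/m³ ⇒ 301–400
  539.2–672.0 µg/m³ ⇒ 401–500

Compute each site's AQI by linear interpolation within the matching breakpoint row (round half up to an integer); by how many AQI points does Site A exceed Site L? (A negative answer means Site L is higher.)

-8

Site J 314.2: bracket 311.7–407.2 → index 201–300; slope 99/95.5, offset 2.5.
AQI = 201 + 99/95.5·2.5 ≈ 203.59 ⇒ 204.
Site A: 379.2 ∈ [311.7, 407.2] ↔ index [201, 300].
201 + (379.2−311.7)·(300−201)/(407.2−311.7) = 201 + 67.5·99/95.5 ≈ 270.97, so AQI = 271.
Site D: row 539.2–672.0 (AQI 401–500). (500−401)·(642.4−539.2)/(672.0−539.2) + 401 = 99·103.2/132.8 + 401 ≈ 477.93 → 478.
Site L: row 311.7–407.2 (AQI 201–300). (300−201)·(386.6−311.7)/(407.2−311.7) + 201 = 99·74.9/95.5 + 201 ≈ 278.65 → 279.
AQIs: Site J=204, Site A=271, Site D=478, Site L=279. Site A (271) − Site L (279) = -8.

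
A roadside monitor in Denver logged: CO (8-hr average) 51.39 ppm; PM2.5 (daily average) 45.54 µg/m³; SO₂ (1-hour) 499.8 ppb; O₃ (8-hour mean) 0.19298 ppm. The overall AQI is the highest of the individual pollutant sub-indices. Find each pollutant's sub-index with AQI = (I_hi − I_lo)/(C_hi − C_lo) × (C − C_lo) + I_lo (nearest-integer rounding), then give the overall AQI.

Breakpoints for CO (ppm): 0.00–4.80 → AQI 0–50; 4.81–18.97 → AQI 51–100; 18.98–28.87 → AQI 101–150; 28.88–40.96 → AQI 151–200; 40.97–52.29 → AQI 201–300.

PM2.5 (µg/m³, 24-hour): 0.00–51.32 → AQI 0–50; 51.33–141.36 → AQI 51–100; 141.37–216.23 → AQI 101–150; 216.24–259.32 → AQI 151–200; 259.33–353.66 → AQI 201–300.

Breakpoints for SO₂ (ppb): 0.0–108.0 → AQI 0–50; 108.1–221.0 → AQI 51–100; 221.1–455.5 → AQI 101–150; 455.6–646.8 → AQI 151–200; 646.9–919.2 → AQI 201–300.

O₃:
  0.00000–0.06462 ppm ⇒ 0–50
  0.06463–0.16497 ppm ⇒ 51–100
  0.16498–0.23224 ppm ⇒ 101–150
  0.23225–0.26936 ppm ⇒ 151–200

CO 51.39: bracket 40.97–52.29 → index 201–300; slope 99/11.32, offset 10.42.
AQI = 201 + 99/11.32·10.42 ≈ 292.13 ⇒ 292.
PM2.5: row 0.00–51.32 (AQI 0–50). (50−0)·(45.54−0.00)/(51.32−0.00) + 0 = 50·45.54/51.32 + 0 ≈ 44.37 → 44.
SO₂: 499.8 ∈ [455.6, 646.8] ↔ index [151, 200].
151 + (499.8−455.6)·(200−151)/(646.8−455.6) = 151 + 44.2·49/191.2 ≈ 162.33, so AQI = 162.
O₃: 0.19298 lies in 0.16498–0.23224, so I_lo=101, I_hi=150, C_lo=0.16498, C_hi=0.23224.
(150−101)/(0.23224−0.16498) × (0.19298−0.16498) + 101 = 49/0.06726 × 0.02800 + 101 ≈ 121.40 → 121.
Sub-indices: CO→292, PM2.5→44, SO₂→162, O₃→121. Overall AQI = max = 292; dominant pollutant is CO.
AQI 292: Very Unhealthy.

292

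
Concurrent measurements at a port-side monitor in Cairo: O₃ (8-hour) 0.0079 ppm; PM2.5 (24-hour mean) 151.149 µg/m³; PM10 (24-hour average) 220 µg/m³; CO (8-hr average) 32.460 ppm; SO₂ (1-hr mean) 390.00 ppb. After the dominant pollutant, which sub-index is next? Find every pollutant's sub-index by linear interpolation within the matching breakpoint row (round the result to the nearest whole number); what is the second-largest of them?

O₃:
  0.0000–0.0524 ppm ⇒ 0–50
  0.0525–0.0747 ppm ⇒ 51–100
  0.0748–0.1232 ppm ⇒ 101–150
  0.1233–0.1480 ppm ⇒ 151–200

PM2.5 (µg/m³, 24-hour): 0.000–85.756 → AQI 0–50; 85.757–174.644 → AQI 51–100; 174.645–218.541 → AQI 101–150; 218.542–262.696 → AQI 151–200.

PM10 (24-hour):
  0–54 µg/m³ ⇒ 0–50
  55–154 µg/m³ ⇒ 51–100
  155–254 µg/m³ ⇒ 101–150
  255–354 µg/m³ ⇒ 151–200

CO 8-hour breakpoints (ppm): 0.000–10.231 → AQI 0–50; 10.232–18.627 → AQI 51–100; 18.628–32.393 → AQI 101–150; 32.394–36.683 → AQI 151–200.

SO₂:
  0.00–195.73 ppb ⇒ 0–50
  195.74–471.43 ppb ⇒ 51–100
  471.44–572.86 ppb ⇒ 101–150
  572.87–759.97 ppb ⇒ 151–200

O₃: 0.0079 lies in 0.0000–0.0524, so I_lo=0, I_hi=50, C_lo=0.0000, C_hi=0.0524.
(50−0)/(0.0524−0.0000) × (0.0079−0.0000) + 0 = 50/0.0524 × 0.0079 + 0 ≈ 7.54 → 8.
PM2.5 151.149: bracket 85.757–174.644 → index 51–100; slope 49/88.887, offset 65.392.
AQI = 51 + 49/88.887·65.392 ≈ 87.05 ⇒ 87.
PM10: 220 lies in 155–254, so I_lo=101, I_hi=150, C_lo=155, C_hi=254.
(150−101)/(254−155) × (220−155) + 101 = 49/99 × 65 + 101 ≈ 133.17 → 133.
CO 32.460: bracket 32.394–36.683 → index 151–200; slope 49/4.289, offset 0.066.
AQI = 151 + 49/4.289·0.066 ≈ 151.75 ⇒ 152.
SO₂: 390.00 lies in 195.74–471.43, so I_lo=51, I_hi=100, C_lo=195.74, C_hi=471.43.
(100−51)/(471.43−195.74) × (390.00−195.74) + 51 = 49/275.69 × 194.26 + 51 ≈ 85.53 → 86.
Sub-indices: O₃→8, PM2.5→87, PM10→133, CO→152, SO₂→86. Ranked high→low: 152, 133, 87, 86, 8. Second-highest sub-index = 133.

133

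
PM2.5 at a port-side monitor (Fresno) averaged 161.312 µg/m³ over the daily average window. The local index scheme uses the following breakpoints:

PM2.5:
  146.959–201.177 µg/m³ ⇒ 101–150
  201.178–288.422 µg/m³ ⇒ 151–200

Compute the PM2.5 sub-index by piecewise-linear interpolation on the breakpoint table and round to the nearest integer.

PM2.5 161.312: bracket 146.959–201.177 → index 101–150; slope 49/54.218, offset 14.353.
AQI = 101 + 49/54.218·14.353 ≈ 113.97 ⇒ 114.

114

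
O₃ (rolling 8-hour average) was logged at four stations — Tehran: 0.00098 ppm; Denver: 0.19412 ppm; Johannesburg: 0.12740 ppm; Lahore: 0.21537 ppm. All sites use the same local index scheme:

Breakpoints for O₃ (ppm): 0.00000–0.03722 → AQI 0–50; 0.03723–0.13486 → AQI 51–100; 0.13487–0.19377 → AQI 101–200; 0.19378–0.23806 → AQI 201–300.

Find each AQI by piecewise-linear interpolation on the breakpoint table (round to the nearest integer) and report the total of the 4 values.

Tehran: row 0.00000–0.03722 (AQI 0–50). (50−0)·(0.00098−0.00000)/(0.03722−0.00000) + 0 = 50·0.00098/0.03722 + 0 ≈ 1.32 → 1.
Denver: 0.19412 lies in 0.19378–0.23806, so I_lo=201, I_hi=300, C_lo=0.19378, C_hi=0.23806.
(300−201)/(0.23806−0.19378) × (0.19412−0.19378) + 201 = 99/0.04428 × 0.00034 + 201 ≈ 201.76 → 202.
Johannesburg 0.12740: bracket 0.03723–0.13486 → index 51–100; slope 49/0.09763, offset 0.09017.
AQI = 51 + 49/0.09763·0.09017 ≈ 96.26 ⇒ 96.
Lahore 0.21537: bracket 0.19378–0.23806 → index 201–300; slope 99/0.04428, offset 0.02159.
AQI = 201 + 99/0.04428·0.02159 ≈ 249.27 ⇒ 249.
AQIs: Tehran=1, Denver=202, Johannesburg=96, Lahore=249. Sum = 1 + 202 + 96 + 249 = 548.

548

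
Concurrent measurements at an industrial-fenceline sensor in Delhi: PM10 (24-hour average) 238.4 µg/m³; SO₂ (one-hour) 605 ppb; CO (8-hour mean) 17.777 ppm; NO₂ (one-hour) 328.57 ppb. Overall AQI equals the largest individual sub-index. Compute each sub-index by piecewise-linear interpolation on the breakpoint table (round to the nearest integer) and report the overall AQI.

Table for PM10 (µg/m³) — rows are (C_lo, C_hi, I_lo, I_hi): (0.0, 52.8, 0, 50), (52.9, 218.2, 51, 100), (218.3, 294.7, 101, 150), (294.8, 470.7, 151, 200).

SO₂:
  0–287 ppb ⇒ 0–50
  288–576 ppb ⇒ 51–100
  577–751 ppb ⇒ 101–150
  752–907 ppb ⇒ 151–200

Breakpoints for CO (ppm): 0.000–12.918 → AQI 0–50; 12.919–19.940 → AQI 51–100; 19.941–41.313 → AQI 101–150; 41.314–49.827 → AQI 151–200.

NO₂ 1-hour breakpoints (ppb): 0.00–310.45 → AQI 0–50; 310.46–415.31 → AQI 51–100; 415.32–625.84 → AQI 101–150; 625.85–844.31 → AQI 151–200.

PM10: 238.4 ∈ [218.3, 294.7] ↔ index [101, 150].
101 + (238.4−218.3)·(150−101)/(294.7−218.3) = 101 + 20.1·49/76.4 ≈ 113.89, so AQI = 114.
SO₂: 605 lies in 577–751, so I_lo=101, I_hi=150, C_lo=577, C_hi=751.
(150−101)/(751−577) × (605−577) + 101 = 49/174 × 28 + 101 ≈ 108.89 → 109.
CO: 17.777 ∈ [12.919, 19.940] ↔ index [51, 100].
51 + (17.777−12.919)·(100−51)/(19.940−12.919) = 51 + 4.858·49/7.021 ≈ 84.90, so AQI = 85.
NO₂ 328.57: bracket 310.46–415.31 → index 51–100; slope 49/104.85, offset 18.11.
AQI = 51 + 49/104.85·18.11 ≈ 59.46 ⇒ 59.
Sub-indices: PM10→114, SO₂→109, CO→85, NO₂→59. Overall AQI = max = 114; dominant pollutant is PM10.

114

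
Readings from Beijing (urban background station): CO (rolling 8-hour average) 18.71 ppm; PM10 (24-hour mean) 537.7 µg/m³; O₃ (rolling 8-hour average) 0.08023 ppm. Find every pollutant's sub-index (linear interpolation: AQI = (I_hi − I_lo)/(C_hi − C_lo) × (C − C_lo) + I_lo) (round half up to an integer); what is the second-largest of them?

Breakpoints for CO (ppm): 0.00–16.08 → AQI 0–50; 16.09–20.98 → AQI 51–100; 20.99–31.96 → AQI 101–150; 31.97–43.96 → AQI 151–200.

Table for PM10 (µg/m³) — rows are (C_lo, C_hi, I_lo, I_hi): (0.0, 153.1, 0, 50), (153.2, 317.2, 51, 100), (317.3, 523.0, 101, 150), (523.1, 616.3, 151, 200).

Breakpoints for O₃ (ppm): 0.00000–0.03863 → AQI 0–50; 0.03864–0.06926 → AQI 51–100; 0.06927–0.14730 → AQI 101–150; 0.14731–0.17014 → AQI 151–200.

108

CO: row 16.09–20.98 (AQI 51–100). (100−51)·(18.71−16.09)/(20.98−16.09) + 51 = 49·2.62/4.89 + 51 ≈ 77.25 → 77.
PM10 537.7: bracket 523.1–616.3 → index 151–200; slope 49/93.2, offset 14.6.
AQI = 151 + 49/93.2·14.6 ≈ 158.68 ⇒ 159.
O₃ 0.08023: bracket 0.06927–0.14730 → index 101–150; slope 49/0.07803, offset 0.01096.
AQI = 101 + 49/0.07803·0.01096 ≈ 107.88 ⇒ 108.
Sub-indices: CO→77, PM10→159, O₃→108. Ranked high→low: 159, 108, 77. Second-highest sub-index = 108.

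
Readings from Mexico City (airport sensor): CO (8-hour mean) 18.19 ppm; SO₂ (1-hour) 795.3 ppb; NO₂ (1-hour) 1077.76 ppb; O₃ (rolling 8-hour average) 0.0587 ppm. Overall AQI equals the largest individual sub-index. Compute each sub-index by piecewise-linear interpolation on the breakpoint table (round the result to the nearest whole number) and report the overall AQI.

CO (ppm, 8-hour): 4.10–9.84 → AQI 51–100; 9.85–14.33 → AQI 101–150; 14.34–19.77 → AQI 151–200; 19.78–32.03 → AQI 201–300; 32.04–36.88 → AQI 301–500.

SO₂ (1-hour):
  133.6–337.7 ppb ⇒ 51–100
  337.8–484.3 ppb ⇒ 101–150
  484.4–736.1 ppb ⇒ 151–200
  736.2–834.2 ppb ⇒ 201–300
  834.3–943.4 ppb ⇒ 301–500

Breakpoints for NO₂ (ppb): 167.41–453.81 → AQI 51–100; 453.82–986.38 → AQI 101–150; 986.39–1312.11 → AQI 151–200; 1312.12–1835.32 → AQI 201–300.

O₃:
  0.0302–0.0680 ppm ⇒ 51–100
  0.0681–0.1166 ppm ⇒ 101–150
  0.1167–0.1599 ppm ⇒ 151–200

261

CO 18.19: bracket 14.34–19.77 → index 151–200; slope 49/5.43, offset 3.85.
AQI = 151 + 49/5.43·3.85 ≈ 185.74 ⇒ 186.
SO₂ 795.3: bracket 736.2–834.2 → index 201–300; slope 99/98.0, offset 59.1.
AQI = 201 + 99/98.0·59.1 ≈ 260.70 ⇒ 261.
NO₂: row 986.39–1312.11 (AQI 151–200). (200−151)·(1077.76−986.39)/(1312.11−986.39) + 151 = 49·91.37/325.72 + 151 ≈ 164.75 → 165.
O₃ 0.0587: bracket 0.0302–0.0680 → index 51–100; slope 49/0.0378, offset 0.0285.
AQI = 51 + 49/0.0378·0.0285 ≈ 87.94 ⇒ 88.
Sub-indices: CO→186, SO₂→261, NO₂→165, O₃→88. Overall AQI = max = 261; dominant pollutant is SO₂.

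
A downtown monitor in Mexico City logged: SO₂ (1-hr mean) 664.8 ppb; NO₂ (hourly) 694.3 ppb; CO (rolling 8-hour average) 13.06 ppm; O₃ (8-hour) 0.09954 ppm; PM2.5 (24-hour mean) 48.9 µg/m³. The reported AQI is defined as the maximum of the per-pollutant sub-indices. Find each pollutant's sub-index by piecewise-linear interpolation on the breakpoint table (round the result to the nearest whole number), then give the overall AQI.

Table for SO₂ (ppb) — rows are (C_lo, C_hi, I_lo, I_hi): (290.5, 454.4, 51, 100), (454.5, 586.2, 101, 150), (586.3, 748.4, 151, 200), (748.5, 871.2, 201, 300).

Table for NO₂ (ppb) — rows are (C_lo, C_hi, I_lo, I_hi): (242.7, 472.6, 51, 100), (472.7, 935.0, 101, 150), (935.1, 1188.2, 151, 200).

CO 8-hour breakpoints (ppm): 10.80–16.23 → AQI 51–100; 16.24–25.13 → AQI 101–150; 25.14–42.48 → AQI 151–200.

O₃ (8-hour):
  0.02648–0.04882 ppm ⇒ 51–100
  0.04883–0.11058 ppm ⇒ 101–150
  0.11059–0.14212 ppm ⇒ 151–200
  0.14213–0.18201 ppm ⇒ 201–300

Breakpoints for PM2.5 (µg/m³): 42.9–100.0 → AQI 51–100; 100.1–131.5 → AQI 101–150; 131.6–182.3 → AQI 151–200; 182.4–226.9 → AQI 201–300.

175

SO₂: 664.8 ∈ [586.3, 748.4] ↔ index [151, 200].
151 + (664.8−586.3)·(200−151)/(748.4−586.3) = 151 + 78.5·49/162.1 ≈ 174.73, so AQI = 175.
NO₂: 694.3 lies in 472.7–935.0, so I_lo=101, I_hi=150, C_lo=472.7, C_hi=935.0.
(150−101)/(935.0−472.7) × (694.3−472.7) + 101 = 49/462.3 × 221.6 + 101 ≈ 124.49 → 124.
CO 13.06: bracket 10.80–16.23 → index 51–100; slope 49/5.43, offset 2.26.
AQI = 51 + 49/5.43·2.26 ≈ 71.39 ⇒ 71.
O₃: 0.09954 ∈ [0.04883, 0.11058] ↔ index [101, 150].
101 + (0.09954−0.04883)·(150−101)/(0.11058−0.04883) = 101 + 0.05071·49/0.06175 ≈ 141.24, so AQI = 141.
PM2.5: 48.9 ∈ [42.9, 100.0] ↔ index [51, 100].
51 + (48.9−42.9)·(100−51)/(100.0−42.9) = 51 + 6.0·49/57.1 ≈ 56.15, so AQI = 56.
Sub-indices: SO₂→175, NO₂→124, CO→71, O₃→141, PM2.5→56. Overall AQI = max = 175; dominant pollutant is SO₂.
AQI 175: Unhealthy.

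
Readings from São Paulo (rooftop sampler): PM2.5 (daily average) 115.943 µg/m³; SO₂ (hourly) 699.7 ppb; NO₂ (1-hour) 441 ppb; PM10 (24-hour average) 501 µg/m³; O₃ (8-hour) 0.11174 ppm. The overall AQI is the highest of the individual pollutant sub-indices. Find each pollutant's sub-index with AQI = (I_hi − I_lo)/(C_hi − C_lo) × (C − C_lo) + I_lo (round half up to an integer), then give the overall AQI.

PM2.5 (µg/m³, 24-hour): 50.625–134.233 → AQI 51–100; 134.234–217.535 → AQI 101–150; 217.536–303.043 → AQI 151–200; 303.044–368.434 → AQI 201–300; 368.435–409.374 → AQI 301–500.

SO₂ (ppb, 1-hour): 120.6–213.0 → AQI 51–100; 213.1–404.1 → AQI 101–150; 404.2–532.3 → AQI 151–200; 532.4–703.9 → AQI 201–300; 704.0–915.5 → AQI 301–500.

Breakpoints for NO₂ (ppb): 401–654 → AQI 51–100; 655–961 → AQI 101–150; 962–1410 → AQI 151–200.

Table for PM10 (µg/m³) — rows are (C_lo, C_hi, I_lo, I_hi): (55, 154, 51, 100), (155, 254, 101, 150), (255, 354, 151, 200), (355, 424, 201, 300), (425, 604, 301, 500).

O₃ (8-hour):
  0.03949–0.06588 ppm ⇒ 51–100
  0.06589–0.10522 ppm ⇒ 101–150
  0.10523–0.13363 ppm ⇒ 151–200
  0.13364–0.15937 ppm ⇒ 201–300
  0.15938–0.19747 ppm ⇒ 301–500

PM2.5: row 50.625–134.233 (AQI 51–100). (100−51)·(115.943−50.625)/(134.233−50.625) + 51 = 49·65.318/83.608 + 51 ≈ 89.28 → 89.
SO₂ 699.7: bracket 532.4–703.9 → index 201–300; slope 99/171.5, offset 167.3.
AQI = 201 + 99/171.5·167.3 ≈ 297.58 ⇒ 298.
NO₂: row 401–654 (AQI 51–100). (100−51)·(441−401)/(654−401) + 51 = 49·40/253 + 51 ≈ 58.75 → 59.
PM10: 501 ∈ [425, 604] ↔ index [301, 500].
301 + (501−425)·(500−301)/(604−425) = 301 + 76·199/179 ≈ 385.49, so AQI = 385.
O₃: 0.11174 ∈ [0.10523, 0.13363] ↔ index [151, 200].
151 + (0.11174−0.10523)·(200−151)/(0.13363−0.10523) = 151 + 0.00651·49/0.02840 ≈ 162.23, so AQI = 162.
Sub-indices: PM2.5→89, SO₂→298, NO₂→59, PM10→385, O₃→162. Overall AQI = max = 385; dominant pollutant is PM10.
AQI 385: Hazardous.

385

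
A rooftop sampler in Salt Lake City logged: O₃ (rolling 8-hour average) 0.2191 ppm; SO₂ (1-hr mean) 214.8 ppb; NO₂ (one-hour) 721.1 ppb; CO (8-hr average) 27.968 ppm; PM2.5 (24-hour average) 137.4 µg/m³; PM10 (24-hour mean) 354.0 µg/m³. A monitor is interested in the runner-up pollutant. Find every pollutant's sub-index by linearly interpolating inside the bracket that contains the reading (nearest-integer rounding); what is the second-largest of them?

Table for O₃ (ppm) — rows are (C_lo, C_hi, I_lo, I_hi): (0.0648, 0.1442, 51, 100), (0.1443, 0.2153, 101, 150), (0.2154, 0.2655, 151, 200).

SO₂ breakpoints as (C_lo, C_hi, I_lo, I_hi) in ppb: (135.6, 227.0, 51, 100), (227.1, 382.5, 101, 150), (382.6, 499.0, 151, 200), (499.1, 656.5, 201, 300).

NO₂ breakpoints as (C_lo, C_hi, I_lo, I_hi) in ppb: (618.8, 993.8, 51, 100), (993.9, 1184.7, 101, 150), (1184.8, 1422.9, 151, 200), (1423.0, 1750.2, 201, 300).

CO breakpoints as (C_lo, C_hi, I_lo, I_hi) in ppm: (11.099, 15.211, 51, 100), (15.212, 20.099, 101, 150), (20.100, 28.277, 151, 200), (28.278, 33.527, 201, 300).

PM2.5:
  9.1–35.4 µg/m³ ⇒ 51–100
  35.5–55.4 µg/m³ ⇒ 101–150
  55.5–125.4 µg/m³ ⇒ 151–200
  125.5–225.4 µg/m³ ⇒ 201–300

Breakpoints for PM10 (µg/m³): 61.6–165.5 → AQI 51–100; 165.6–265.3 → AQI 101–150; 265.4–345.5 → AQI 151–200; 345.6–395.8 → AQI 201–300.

O₃ 0.2191: bracket 0.2154–0.2655 → index 151–200; slope 49/0.0501, offset 0.0037.
AQI = 151 + 49/0.0501·0.0037 ≈ 154.62 ⇒ 155.
SO₂: 214.8 ∈ [135.6, 227.0] ↔ index [51, 100].
51 + (214.8−135.6)·(100−51)/(227.0−135.6) = 51 + 79.2·49/91.4 ≈ 93.46, so AQI = 93.
NO₂: 721.1 ∈ [618.8, 993.8] ↔ index [51, 100].
51 + (721.1−618.8)·(100−51)/(993.8−618.8) = 51 + 102.3·49/375.0 ≈ 64.37, so AQI = 64.
CO 27.968: bracket 20.100–28.277 → index 151–200; slope 49/8.177, offset 7.868.
AQI = 151 + 49/8.177·7.868 ≈ 198.15 ⇒ 198.
PM2.5: row 125.5–225.4 (AQI 201–300). (300−201)·(137.4−125.5)/(225.4−125.5) + 201 = 99·11.9/99.9 + 201 ≈ 212.79 → 213.
PM10: 354.0 ∈ [345.6, 395.8] ↔ index [201, 300].
201 + (354.0−345.6)·(300−201)/(395.8−345.6) = 201 + 8.4·99/50.2 ≈ 217.57, so AQI = 218.
Sub-indices: O₃→155, SO₂→93, NO₂→64, CO→198, PM2.5→213, PM10→218. Ranked high→low: 218, 213, 198, 155, 93, 64. Second-highest sub-index = 213.

213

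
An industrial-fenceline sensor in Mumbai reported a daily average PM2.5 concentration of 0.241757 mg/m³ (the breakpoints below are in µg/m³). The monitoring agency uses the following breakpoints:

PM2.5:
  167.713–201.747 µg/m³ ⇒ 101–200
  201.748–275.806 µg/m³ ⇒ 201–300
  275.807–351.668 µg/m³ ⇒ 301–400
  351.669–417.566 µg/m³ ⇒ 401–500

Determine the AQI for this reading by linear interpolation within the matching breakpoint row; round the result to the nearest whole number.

Convert: 0.241757 mg/m³ = 241.757 µg/m³.
PM2.5: 241.757 lies in 201.748–275.806, so I_lo=201, I_hi=300, C_lo=201.748, C_hi=275.806.
(300−201)/(275.806−201.748) × (241.757−201.748) + 201 = 99/74.058 × 40.009 + 201 ≈ 254.48 → 254.

254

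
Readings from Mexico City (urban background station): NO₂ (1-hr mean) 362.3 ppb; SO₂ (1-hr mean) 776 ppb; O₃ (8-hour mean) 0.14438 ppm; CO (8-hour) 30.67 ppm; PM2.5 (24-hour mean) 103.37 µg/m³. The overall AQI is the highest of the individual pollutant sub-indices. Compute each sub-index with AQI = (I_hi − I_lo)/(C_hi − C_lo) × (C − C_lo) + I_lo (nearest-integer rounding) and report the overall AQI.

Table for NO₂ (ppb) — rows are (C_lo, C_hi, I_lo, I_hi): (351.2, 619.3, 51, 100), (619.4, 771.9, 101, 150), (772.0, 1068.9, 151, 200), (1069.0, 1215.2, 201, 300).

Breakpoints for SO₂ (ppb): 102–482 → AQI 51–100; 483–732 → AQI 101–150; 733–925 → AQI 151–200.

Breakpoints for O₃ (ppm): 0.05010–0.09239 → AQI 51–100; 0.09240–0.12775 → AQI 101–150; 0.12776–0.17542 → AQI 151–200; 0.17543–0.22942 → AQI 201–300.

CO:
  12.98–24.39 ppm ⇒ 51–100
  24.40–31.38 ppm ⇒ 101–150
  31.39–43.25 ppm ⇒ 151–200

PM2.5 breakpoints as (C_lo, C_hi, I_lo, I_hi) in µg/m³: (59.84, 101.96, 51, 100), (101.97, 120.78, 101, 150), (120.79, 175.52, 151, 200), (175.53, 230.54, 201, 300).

168

NO₂: row 351.2–619.3 (AQI 51–100). (100−51)·(362.3−351.2)/(619.3−351.2) + 51 = 49·11.1/268.1 + 51 ≈ 53.03 → 53.
SO₂: row 733–925 (AQI 151–200). (200−151)·(776−733)/(925−733) + 151 = 49·43/192 + 151 ≈ 161.97 → 162.
O₃: 0.14438 lies in 0.12776–0.17542, so I_lo=151, I_hi=200, C_lo=0.12776, C_hi=0.17542.
(200−151)/(0.17542−0.12776) × (0.14438−0.12776) + 151 = 49/0.04766 × 0.01662 + 151 ≈ 168.09 → 168.
CO: 30.67 ∈ [24.40, 31.38] ↔ index [101, 150].
101 + (30.67−24.40)·(150−101)/(31.38−24.40) = 101 + 6.27·49/6.98 ≈ 145.02, so AQI = 145.
PM2.5: row 101.97–120.78 (AQI 101–150). (150−101)·(103.37−101.97)/(120.78−101.97) + 101 = 49·1.40/18.81 + 101 ≈ 104.65 → 105.
Sub-indices: NO₂→53, SO₂→162, O₃→168, CO→145, PM2.5→105. Overall AQI = max = 168; dominant pollutant is O₃.
AQI 168: Unhealthy.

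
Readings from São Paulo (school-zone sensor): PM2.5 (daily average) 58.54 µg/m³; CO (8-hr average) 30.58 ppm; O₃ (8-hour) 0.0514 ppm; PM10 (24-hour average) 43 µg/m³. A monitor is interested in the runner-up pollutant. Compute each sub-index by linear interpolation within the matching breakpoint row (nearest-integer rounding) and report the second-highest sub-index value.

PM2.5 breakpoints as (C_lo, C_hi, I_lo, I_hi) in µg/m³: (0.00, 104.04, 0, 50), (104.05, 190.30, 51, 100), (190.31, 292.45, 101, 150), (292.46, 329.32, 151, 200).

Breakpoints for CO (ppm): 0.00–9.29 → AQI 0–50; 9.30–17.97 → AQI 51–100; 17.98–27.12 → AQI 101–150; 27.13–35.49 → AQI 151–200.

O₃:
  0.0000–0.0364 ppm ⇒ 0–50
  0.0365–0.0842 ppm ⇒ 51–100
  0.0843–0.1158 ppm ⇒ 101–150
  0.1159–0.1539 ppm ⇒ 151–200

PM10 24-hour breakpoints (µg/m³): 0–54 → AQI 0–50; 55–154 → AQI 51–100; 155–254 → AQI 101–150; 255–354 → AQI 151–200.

PM2.5: 58.54 lies in 0.00–104.04, so I_lo=0, I_hi=50, C_lo=0.00, C_hi=104.04.
(50−0)/(104.04−0.00) × (58.54−0.00) + 0 = 50/104.04 × 58.54 + 0 ≈ 28.13 → 28.
CO: row 27.13–35.49 (AQI 151–200). (200−151)·(30.58−27.13)/(35.49−27.13) + 151 = 49·3.45/8.36 + 151 ≈ 171.22 → 171.
O₃: 0.0514 lies in 0.0365–0.0842, so I_lo=51, I_hi=100, C_lo=0.0365, C_hi=0.0842.
(100−51)/(0.0842−0.0365) × (0.0514−0.0365) + 51 = 49/0.0477 × 0.0149 + 51 ≈ 66.31 → 66.
PM10: row 0–54 (AQI 0–50). (50−0)·(43−0)/(54−0) + 0 = 50·43/54 + 0 ≈ 39.81 → 40.
Sub-indices: PM2.5→28, CO→171, O₃→66, PM10→40. Ranked high→low: 171, 66, 40, 28. Second-highest sub-index = 66.

66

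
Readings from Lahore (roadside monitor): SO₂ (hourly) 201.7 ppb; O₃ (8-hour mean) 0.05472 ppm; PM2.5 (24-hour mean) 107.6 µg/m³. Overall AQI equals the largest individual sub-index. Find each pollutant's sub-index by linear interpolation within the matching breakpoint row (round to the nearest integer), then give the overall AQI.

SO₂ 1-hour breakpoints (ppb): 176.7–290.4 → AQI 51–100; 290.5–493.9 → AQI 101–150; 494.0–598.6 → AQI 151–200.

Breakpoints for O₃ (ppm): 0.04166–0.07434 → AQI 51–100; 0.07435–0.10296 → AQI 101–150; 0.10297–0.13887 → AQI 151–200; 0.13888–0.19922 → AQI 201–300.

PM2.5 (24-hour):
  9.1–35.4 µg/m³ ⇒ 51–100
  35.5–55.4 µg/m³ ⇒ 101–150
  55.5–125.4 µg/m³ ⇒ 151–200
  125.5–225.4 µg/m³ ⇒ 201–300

SO₂: 201.7 lies in 176.7–290.4, so I_lo=51, I_hi=100, C_lo=176.7, C_hi=290.4.
(100−51)/(290.4−176.7) × (201.7−176.7) + 51 = 49/113.7 × 25.0 + 51 ≈ 61.77 → 62.
O₃: 0.05472 lies in 0.04166–0.07434, so I_lo=51, I_hi=100, C_lo=0.04166, C_hi=0.07434.
(100−51)/(0.07434−0.04166) × (0.05472−0.04166) + 51 = 49/0.03268 × 0.01306 + 51 ≈ 70.58 → 71.
PM2.5 107.6: bracket 55.5–125.4 → index 151–200; slope 49/69.9, offset 52.1.
AQI = 151 + 49/69.9·52.1 ≈ 187.52 ⇒ 188.
Sub-indices: SO₂→62, O₃→71, PM2.5→188. Overall AQI = max = 188; dominant pollutant is PM2.5.

188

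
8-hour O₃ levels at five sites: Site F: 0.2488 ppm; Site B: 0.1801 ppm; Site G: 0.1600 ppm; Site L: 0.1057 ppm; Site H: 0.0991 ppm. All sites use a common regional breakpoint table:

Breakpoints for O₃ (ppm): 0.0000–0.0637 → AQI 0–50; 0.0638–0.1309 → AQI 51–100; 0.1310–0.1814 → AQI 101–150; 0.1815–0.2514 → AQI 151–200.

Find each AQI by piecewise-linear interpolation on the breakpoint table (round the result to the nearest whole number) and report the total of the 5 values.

635

Site F: 0.2488 ∈ [0.1815, 0.2514] ↔ index [151, 200].
151 + (0.2488−0.1815)·(200−151)/(0.2514−0.1815) = 151 + 0.0673·49/0.0699 ≈ 198.18, so AQI = 198.
Site B: row 0.1310–0.1814 (AQI 101–150). (150−101)·(0.1801−0.1310)/(0.1814−0.1310) + 101 = 49·0.0491/0.0504 + 101 ≈ 148.74 → 149.
Site G 0.1600: bracket 0.1310–0.1814 → index 101–150; slope 49/0.0504, offset 0.0290.
AQI = 101 + 49/0.0504·0.0290 ≈ 129.19 ⇒ 129.
Site L: row 0.0638–0.1309 (AQI 51–100). (100−51)·(0.1057−0.0638)/(0.1309−0.0638) + 51 = 49·0.0419/0.0671 + 51 ≈ 81.60 → 82.
Site H: 0.0991 ∈ [0.0638, 0.1309] ↔ index [51, 100].
51 + (0.0991−0.0638)·(100−51)/(0.1309−0.0638) = 51 + 0.0353·49/0.0671 ≈ 76.78, so AQI = 77.
AQIs: Site F=198, Site B=149, Site G=129, Site L=82, Site H=77. Sum = 198 + 149 + 129 + 82 + 77 = 635.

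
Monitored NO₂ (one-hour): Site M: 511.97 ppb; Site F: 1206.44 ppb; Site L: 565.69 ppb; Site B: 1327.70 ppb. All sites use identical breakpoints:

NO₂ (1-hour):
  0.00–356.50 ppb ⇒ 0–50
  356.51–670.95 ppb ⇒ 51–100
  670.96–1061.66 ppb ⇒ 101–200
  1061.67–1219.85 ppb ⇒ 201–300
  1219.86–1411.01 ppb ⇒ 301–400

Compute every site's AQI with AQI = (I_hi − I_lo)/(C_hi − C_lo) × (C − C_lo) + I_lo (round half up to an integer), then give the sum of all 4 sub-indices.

Site M: 511.97 ∈ [356.51, 670.95] ↔ index [51, 100].
51 + (511.97−356.51)·(100−51)/(670.95−356.51) = 51 + 155.46·49/314.44 ≈ 75.23, so AQI = 75.
Site F: 1206.44 lies in 1061.67–1219.85, so I_lo=201, I_hi=300, C_lo=1061.67, C_hi=1219.85.
(300−201)/(1219.85−1061.67) × (1206.44−1061.67) + 201 = 99/158.18 × 144.77 + 201 ≈ 291.61 → 292.
Site L 565.69: bracket 356.51–670.95 → index 51–100; slope 49/314.44, offset 209.18.
AQI = 51 + 49/314.44·209.18 ≈ 83.60 ⇒ 84.
Site B: row 1219.86–1411.01 (AQI 301–400). (400−301)·(1327.70−1219.86)/(1411.01−1219.86) + 301 = 99·107.84/191.15 + 301 ≈ 356.85 → 357.
AQIs: Site M=75, Site F=292, Site L=84, Site B=357. Sum = 75 + 292 + 84 + 357 = 808.

808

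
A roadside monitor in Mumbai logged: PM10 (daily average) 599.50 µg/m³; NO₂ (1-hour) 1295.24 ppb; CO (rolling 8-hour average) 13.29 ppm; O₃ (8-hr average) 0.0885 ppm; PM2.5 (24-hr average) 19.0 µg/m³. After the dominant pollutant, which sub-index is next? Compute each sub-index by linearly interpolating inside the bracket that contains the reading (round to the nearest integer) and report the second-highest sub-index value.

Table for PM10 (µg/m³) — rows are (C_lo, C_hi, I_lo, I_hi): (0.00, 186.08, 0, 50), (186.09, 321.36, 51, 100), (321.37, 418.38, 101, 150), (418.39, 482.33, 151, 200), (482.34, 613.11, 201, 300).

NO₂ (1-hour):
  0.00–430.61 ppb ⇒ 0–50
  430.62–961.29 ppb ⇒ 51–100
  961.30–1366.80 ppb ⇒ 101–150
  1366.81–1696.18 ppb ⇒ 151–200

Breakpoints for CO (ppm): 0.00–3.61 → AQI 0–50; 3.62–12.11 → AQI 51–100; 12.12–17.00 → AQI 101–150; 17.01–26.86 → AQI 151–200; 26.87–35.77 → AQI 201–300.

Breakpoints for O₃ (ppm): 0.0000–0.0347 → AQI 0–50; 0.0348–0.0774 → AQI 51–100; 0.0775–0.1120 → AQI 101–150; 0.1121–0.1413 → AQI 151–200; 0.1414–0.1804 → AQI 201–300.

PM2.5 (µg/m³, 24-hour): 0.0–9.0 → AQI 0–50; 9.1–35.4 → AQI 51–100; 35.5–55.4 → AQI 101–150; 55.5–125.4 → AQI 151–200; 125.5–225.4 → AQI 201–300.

141

PM10 599.50: bracket 482.34–613.11 → index 201–300; slope 99/130.77, offset 117.16.
AQI = 201 + 99/130.77·117.16 ≈ 289.70 ⇒ 290.
NO₂ 1295.24: bracket 961.30–1366.80 → index 101–150; slope 49/405.50, offset 333.94.
AQI = 101 + 49/405.50·333.94 ≈ 141.35 ⇒ 141.
CO: 13.29 ∈ [12.12, 17.00] ↔ index [101, 150].
101 + (13.29−12.12)·(150−101)/(17.00−12.12) = 101 + 1.17·49/4.88 ≈ 112.75, so AQI = 113.
O₃ 0.0885: bracket 0.0775–0.1120 → index 101–150; slope 49/0.0345, offset 0.0110.
AQI = 101 + 49/0.0345·0.0110 ≈ 116.62 ⇒ 117.
PM2.5 19.0: bracket 9.1–35.4 → index 51–100; slope 49/26.3, offset 9.9.
AQI = 51 + 49/26.3·9.9 ≈ 69.44 ⇒ 69.
Sub-indices: PM10→290, NO₂→141, CO→113, O₃→117, PM2.5→69. Ranked high→low: 290, 141, 117, 113, 69. Second-highest sub-index = 141.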